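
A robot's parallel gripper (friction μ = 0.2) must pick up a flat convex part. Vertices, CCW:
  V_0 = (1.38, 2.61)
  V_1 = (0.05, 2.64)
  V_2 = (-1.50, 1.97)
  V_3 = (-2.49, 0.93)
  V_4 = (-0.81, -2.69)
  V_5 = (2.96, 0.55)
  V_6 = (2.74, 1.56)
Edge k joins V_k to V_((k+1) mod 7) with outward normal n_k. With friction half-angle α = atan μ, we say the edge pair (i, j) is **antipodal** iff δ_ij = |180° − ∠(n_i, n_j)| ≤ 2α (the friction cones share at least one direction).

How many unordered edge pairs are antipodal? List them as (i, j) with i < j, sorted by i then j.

α = atan 0.2 = 11.31°;  2α = 22.62°
n_0 = (+0.0226, +0.9997)
n_1 = (-0.3968, +0.9179)
n_2 = (-0.7243, +0.6895)
n_3 = (-0.9071, -0.4210)
n_4 = (+0.6518, -0.7584)
n_5 = (+0.9771, +0.2128)
n_6 = (+0.6111, +0.7915)
  (0,1): δ = 155.33°  ·
  (0,2): δ = 132.30°  ·
  (0,3): δ = 63.81°  ·
  (0,4): δ = 41.97°  ·
  (0,5): δ = 103.58°  ·
  (0,6): δ = 143.62°  ·
  (1,2): δ = 156.97°  ·
  (1,3): δ = 88.48°  ·
  (1,4): δ = 17.30°  ✓
  (1,5): δ = 78.91°  ·
  (1,6): δ = 118.95°  ·
  (2,3): δ = 111.52°  ·
  (2,4): δ = 5.73°  ✓
  (2,5): δ = 55.88°  ·
  (2,6): δ = 95.92°  ·
  (3,4): δ = 74.22°  ·
  (3,5): δ = 12.61°  ✓
  (3,6): δ = 27.43°  ·
  (4,5): δ = 118.39°  ·
  (4,6): δ = 78.35°  ·
  (5,6): δ = 139.96°  ·
antipodal pairs: 3

count = 3; pairs: (1,4), (2,4), (3,5)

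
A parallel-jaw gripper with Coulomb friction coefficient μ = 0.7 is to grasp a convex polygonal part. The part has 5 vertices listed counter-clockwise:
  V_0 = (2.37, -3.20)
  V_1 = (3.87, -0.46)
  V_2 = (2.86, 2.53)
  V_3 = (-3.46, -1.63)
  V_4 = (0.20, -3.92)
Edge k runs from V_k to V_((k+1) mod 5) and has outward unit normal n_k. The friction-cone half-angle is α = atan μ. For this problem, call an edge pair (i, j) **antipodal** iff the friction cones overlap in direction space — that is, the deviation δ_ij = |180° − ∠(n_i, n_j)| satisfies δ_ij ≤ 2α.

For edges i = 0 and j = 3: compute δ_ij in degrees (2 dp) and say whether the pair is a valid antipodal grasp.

δ = 86.66°, invalid

α = atan 0.7 = 34.99°;  2α = 69.98°
edge 0: e_0 = (+1.50, +2.74);  n_0 = (+0.8772, -0.4802)
edge 3: e_3 = (+3.66, -2.29);  n_3 = (-0.5304, -0.8477)
∠(n_0, n_3) = 93.34°
δ = |180° − 93.34°| = 86.66°
86.66° > 2α = 69.98°  →  invalid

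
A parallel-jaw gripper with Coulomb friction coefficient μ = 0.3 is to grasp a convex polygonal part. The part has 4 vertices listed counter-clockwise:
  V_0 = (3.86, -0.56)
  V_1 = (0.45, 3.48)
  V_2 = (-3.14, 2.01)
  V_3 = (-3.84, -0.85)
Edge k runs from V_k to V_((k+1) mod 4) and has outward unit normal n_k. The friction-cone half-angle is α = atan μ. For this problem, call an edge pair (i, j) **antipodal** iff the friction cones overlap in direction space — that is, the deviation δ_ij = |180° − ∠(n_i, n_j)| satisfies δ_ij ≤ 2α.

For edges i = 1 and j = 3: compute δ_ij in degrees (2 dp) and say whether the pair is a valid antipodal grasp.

α = atan 0.3 = 16.70°;  2α = 33.40°
edge 1: e_1 = (-3.59, -1.47);  n_1 = (-0.3789, +0.9254)
edge 3: e_3 = (+7.70, +0.29);  n_3 = (+0.0376, -0.9993)
∠(n_1, n_3) = 159.89°
δ = |180° − 159.89°| = 20.11°
20.11° ≤ 2α = 33.40°  →  valid

δ = 20.11°, valid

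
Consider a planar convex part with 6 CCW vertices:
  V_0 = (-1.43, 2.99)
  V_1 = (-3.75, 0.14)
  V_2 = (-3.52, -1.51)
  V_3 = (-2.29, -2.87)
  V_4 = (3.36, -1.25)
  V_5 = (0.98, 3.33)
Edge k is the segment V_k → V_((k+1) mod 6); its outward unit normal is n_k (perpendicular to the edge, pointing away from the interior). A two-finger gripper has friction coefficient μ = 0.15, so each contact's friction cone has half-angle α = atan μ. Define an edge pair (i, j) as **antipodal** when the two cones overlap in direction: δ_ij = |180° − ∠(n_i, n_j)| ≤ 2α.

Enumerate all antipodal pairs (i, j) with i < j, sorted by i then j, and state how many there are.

α = atan 0.15 = 8.53°;  2α = 17.06°
n_0 = (-0.7755, +0.6313)
n_1 = (-0.9904, -0.1381)
n_2 = (-0.7417, -0.6708)
n_3 = (+0.2756, -0.9613)
n_4 = (+0.8873, +0.4611)
n_5 = (-0.1397, +0.9902)
  (0,1): δ = 132.92°  ·
  (0,2): δ = 98.73°  ·
  (0,3): δ = 34.85°  ·
  (0,4): δ = 66.61°  ·
  (0,5): δ = 137.18°  ·
  (1,2): δ = 145.81°  ·
  (1,3): δ = 81.94°  ·
  (1,4): δ = 19.52°  ·
  (1,5): δ = 90.09°  ·
  (2,3): δ = 116.13°  ·
  (2,4): δ = 14.67°  ✓
  (2,5): δ = 55.90°  ·
  (3,4): δ = 78.54°  ·
  (3,5): δ = 7.97°  ✓
  (4,5): δ = 109.43°  ·
antipodal pairs: 2

count = 2; pairs: (2,4), (3,5)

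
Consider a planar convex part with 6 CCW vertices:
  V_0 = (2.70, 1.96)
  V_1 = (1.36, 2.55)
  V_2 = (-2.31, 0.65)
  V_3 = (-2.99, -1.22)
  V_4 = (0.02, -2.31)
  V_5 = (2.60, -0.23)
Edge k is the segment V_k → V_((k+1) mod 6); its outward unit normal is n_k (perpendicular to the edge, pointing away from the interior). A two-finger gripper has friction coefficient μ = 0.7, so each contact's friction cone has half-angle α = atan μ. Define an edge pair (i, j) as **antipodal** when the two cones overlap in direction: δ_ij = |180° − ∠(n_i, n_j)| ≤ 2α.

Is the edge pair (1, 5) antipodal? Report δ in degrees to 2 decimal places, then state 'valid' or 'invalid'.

α = atan 0.7 = 34.99°;  2α = 69.98°
edge 1: e_1 = (-3.67, -1.90);  n_1 = (-0.4598, +0.8880)
edge 5: e_5 = (+0.10, +2.19);  n_5 = (+0.9990, -0.0456)
∠(n_1, n_5) = 119.99°
δ = |180° − 119.99°| = 60.01°
60.01° ≤ 2α = 69.98°  →  valid

δ = 60.01°, valid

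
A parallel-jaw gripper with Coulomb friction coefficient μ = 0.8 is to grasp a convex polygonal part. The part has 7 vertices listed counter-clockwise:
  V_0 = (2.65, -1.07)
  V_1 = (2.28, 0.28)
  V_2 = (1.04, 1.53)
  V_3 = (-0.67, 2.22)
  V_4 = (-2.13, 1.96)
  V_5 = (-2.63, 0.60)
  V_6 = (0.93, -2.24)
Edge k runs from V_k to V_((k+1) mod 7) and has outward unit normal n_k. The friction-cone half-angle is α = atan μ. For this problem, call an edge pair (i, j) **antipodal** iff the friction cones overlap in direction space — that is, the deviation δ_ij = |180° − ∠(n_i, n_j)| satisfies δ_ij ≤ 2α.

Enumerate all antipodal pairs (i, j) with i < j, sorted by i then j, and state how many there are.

α = atan 0.8 = 38.66°;  2α = 77.32°
n_0 = (+0.9644, +0.2643)
n_1 = (+0.7099, +0.7043)
n_2 = (+0.3742, +0.9274)
n_3 = (-0.1753, +0.9845)
n_4 = (-0.9386, +0.3451)
n_5 = (-0.6236, -0.7817)
n_6 = (+0.5624, -0.8268)
  (0,1): δ = 150.56°  ·
  (0,2): δ = 127.30°  ·
  (0,3): δ = 95.23°  ·
  (0,4): δ = 35.51°  ✓
  (0,5): δ = 36.09°  ✓
  (0,6): δ = 108.90°  ·
  (1,2): δ = 156.74°  ·
  (1,3): δ = 124.67°  ·
  (1,4): δ = 64.96°  ✓
  (1,5): δ = 6.65°  ✓
  (1,6): δ = 79.45°  ·
  (2,3): δ = 147.93°  ·
  (2,4): δ = 88.21°  ·
  (2,5): δ = 16.61°  ✓
  (2,6): δ = 56.20°  ✓
  (3,4): δ = 120.28°  ·
  (3,5): δ = 48.68°  ✓
  (3,6): δ = 24.13°  ✓
  (4,5): δ = 108.40°  ·
  (4,6): δ = 35.59°  ✓
  (5,6): δ = 107.19°  ·
antipodal pairs: 9

count = 9; pairs: (0,4), (0,5), (1,4), (1,5), (2,5), (2,6), (3,5), (3,6), (4,6)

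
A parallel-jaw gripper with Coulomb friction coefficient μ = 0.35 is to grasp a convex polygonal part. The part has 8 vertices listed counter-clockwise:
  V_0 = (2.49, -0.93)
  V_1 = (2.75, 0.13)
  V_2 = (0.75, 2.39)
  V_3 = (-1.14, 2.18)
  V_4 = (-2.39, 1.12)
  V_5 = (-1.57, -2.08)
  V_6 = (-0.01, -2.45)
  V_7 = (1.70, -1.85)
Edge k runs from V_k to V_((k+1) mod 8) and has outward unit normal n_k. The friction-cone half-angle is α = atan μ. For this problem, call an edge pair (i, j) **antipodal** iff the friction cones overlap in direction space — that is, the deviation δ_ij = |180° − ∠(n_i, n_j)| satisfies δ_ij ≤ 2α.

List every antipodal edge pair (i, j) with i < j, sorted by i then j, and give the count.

α = atan 0.35 = 19.29°;  2α = 38.58°
n_0 = (+0.9712, -0.2382)
n_1 = (+0.7489, +0.6627)
n_2 = (-0.1104, +0.9939)
n_3 = (-0.6468, +0.7627)
n_4 = (-0.9687, -0.2482)
n_5 = (-0.2308, -0.9730)
n_6 = (+0.3311, -0.9436)
n_7 = (+0.7587, -0.6515)
  (0,1): δ = 124.71°  ·
  (0,2): δ = 69.88°  ·
  (0,3): δ = 35.92°  ✓
  (0,4): δ = 28.15°  ✓
  (0,5): δ = 90.44°  ·
  (0,6): δ = 123.12°  ·
  (0,7): δ = 153.13°  ·
  (1,2): δ = 125.17°  ·
  (1,3): δ = 91.21°  ·
  (1,4): δ = 27.13°  ✓
  (1,5): δ = 35.15°  ✓
  (1,6): δ = 67.83°  ·
  (1,7): δ = 97.84°  ·
  (2,3): δ = 146.04°  ·
  (2,4): δ = 81.97°  ·
  (2,5): δ = 19.68°  ✓
  (2,6): δ = 12.99°  ✓
  (2,7): δ = 43.01°  ·
  (3,4): δ = 115.93°  ·
  (3,5): δ = 53.64°  ·
  (3,6): δ = 20.96°  ✓
  (3,7): δ = 9.05°  ✓
  (4,5): δ = 117.72°  ·
  (4,6): δ = 85.04°  ·
  (4,7): δ = 55.03°  ·
  (5,6): δ = 147.32°  ·
  (5,7): δ = 117.31°  ·
  (6,7): δ = 149.99°  ·
antipodal pairs: 8

count = 8; pairs: (0,3), (0,4), (1,4), (1,5), (2,5), (2,6), (3,6), (3,7)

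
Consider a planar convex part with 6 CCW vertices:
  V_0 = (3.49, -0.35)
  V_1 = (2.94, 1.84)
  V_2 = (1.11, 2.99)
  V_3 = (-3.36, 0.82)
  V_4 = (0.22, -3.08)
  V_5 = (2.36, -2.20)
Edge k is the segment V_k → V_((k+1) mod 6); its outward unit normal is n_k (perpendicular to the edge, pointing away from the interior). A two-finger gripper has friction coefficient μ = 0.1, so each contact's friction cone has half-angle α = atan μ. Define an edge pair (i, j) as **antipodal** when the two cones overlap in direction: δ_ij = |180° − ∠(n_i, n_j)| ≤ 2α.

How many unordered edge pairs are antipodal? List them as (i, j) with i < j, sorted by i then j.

α = atan 0.1 = 5.71°;  2α = 11.42°
n_0 = (+0.9699, +0.2436)
n_1 = (+0.5321, +0.8467)
n_2 = (-0.4367, +0.8996)
n_3 = (-0.7367, -0.6762)
n_4 = (+0.3803, -0.9249)
n_5 = (+0.8534, -0.5213)
  (0,1): δ = 136.24°  ·
  (0,2): δ = 78.20°  ·
  (0,3): δ = 28.45°  ·
  (0,4): δ = 98.26°  ·
  (0,5): δ = 134.49°  ·
  (1,2): δ = 121.96°  ·
  (1,3): δ = 15.30°  ·
  (1,4): δ = 54.50°  ·
  (1,5): δ = 90.73°  ·
  (2,3): δ = 73.34°  ·
  (2,4): δ = 3.54°  ✓
  (2,5): δ = 32.69°  ·
  (3,4): δ = 110.20°  ·
  (3,5): δ = 73.97°  ·
  (4,5): δ = 143.77°  ·
antipodal pairs: 1

count = 1; pairs: (2,4)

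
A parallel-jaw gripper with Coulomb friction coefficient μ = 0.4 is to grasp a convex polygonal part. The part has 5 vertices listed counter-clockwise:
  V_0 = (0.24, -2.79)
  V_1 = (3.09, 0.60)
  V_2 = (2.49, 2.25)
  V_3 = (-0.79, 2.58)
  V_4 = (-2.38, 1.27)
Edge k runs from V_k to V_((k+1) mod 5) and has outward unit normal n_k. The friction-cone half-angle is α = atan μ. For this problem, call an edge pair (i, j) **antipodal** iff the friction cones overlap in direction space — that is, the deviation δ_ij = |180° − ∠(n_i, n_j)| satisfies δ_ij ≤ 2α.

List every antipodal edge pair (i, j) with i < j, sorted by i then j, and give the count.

count = 2; pairs: (0,3), (1,4)

α = atan 0.4 = 21.80°;  2α = 43.60°
n_0 = (+0.7654, -0.6435)
n_1 = (+0.9398, +0.3417)
n_2 = (+0.1001, +0.9950)
n_3 = (-0.6359, +0.7718)
n_4 = (-0.8402, -0.5422)
  (0,1): δ = 119.96°  ·
  (0,2): δ = 55.69°  ·
  (0,3): δ = 10.46°  ✓
  (0,4): δ = 72.89°  ·
  (1,2): δ = 115.73°  ·
  (1,3): δ = 70.50°  ·
  (1,4): δ = 12.85°  ✓
  (2,3): δ = 134.77°  ·
  (2,4): δ = 51.42°  ·
  (3,4): δ = 96.65°  ·
antipodal pairs: 2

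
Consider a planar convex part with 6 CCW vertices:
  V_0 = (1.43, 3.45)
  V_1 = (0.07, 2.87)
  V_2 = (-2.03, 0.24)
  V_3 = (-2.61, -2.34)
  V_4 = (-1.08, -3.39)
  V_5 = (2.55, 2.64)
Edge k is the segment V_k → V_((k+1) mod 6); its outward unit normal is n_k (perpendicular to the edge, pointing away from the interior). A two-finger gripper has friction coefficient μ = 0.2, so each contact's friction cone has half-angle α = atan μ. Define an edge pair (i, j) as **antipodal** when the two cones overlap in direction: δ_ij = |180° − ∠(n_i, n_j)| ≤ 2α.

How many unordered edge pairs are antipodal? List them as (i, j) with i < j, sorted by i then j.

count = 3; pairs: (1,4), (2,4), (3,5)

α = atan 0.2 = 11.31°;  2α = 22.62°
n_0 = (-0.3923, +0.9198)
n_1 = (-0.7814, +0.6240)
n_2 = (-0.9757, +0.2193)
n_3 = (-0.5658, -0.8245)
n_4 = (+0.8567, -0.5157)
n_5 = (+0.5860, +0.8103)
  (0,1): δ = 151.70°  ·
  (0,2): δ = 125.77°  ·
  (0,3): δ = 57.56°  ·
  (0,4): δ = 35.86°  ·
  (0,5): δ = 121.03°  ·
  (1,2): δ = 154.06°  ·
  (1,3): δ = 85.85°  ·
  (1,4): δ = 7.56°  ✓
  (1,5): δ = 92.73°  ·
  (2,3): δ = 111.79°  ·
  (2,4): δ = 18.38°  ✓
  (2,5): δ = 66.79°  ·
  (3,4): δ = 86.59°  ·
  (3,5): δ = 1.41°  ✓
  (4,5): δ = 94.83°  ·
antipodal pairs: 3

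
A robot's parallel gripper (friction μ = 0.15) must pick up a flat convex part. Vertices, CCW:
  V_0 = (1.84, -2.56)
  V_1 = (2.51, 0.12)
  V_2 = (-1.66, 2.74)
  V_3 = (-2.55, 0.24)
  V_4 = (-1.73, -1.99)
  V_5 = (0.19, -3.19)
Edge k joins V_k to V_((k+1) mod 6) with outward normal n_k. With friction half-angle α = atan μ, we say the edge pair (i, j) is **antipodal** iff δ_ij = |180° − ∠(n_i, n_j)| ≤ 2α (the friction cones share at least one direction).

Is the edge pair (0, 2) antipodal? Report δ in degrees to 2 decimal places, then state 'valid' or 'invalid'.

α = atan 0.15 = 8.53°;  2α = 17.06°
edge 0: e_0 = (+0.67, +2.68);  n_0 = (+0.9701, -0.2425)
edge 2: e_2 = (-0.89, -2.50);  n_2 = (-0.9421, +0.3354)
∠(n_0, n_2) = 174.44°
δ = |180° − 174.44°| = 5.56°
5.56° ≤ 2α = 17.06°  →  valid

δ = 5.56°, valid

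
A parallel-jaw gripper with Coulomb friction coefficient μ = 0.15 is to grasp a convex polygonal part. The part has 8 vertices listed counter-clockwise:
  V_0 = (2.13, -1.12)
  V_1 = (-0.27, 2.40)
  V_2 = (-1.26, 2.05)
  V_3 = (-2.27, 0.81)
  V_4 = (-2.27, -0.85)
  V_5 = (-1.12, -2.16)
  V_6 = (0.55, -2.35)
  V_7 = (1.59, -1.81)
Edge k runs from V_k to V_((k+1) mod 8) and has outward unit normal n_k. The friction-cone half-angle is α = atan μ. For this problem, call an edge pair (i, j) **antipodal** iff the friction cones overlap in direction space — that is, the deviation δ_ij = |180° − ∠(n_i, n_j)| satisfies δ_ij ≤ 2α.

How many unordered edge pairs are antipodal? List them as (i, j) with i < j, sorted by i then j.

count = 3; pairs: (0,4), (1,6), (2,7)

α = atan 0.15 = 8.53°;  2α = 17.06°
n_0 = (+0.8262, +0.5633)
n_1 = (-0.3333, +0.9428)
n_2 = (-0.7753, +0.6315)
n_3 = (-1.0000, -0.0000)
n_4 = (-0.7515, -0.6597)
n_5 = (-0.1130, -0.9936)
n_6 = (+0.4608, -0.8875)
n_7 = (+0.7875, -0.6163)
  (0,1): δ = 104.82°  ·
  (0,2): δ = 73.45°  ·
  (0,3): δ = 34.29°  ·
  (0,4): δ = 6.99°  ✓
  (0,5): δ = 49.22°  ·
  (0,6): δ = 83.15°  ·
  (0,7): δ = 107.67°  ·
  (1,2): δ = 148.63°  ·
  (1,3): δ = 109.47°  ·
  (1,4): δ = 68.19°  ·
  (1,5): δ = 25.96°  ·
  (1,6): δ = 7.97°  ✓
  (1,7): δ = 32.48°  ·
  (2,3): δ = 140.84°  ·
  (2,4): δ = 99.56°  ·
  (2,5): δ = 57.33°  ·
  (2,6): δ = 23.40°  ·
  (2,7): δ = 1.12°  ✓
  (3,4): δ = 138.72°  ·
  (3,5): δ = 96.49°  ·
  (3,6): δ = 62.56°  ·
  (3,7): δ = 38.05°  ·
  (4,5): δ = 137.77°  ·
  (4,6): δ = 103.84°  ·
  (4,7): δ = 79.33°  ·
  (5,6): δ = 146.07°  ·
  (5,7): δ = 121.56°  ·
  (6,7): δ = 155.49°  ·
antipodal pairs: 3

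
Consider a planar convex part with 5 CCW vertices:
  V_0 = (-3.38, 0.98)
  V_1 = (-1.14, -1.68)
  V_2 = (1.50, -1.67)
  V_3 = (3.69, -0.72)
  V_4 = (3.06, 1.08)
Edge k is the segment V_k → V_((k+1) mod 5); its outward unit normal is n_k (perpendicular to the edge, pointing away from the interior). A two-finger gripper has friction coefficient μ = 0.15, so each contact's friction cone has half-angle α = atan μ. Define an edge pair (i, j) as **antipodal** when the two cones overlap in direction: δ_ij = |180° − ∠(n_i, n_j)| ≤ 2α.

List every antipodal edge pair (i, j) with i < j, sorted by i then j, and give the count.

count = 1; pairs: (1,4)

α = atan 0.15 = 8.53°;  2α = 17.06°
n_0 = (-0.7649, -0.6441)
n_1 = (+0.0038, -1.0000)
n_2 = (+0.3980, -0.9174)
n_3 = (+0.9439, +0.3304)
n_4 = (-0.0155, +0.9999)
  (0,1): δ = 129.88°  ·
  (0,2): δ = 106.65°  ·
  (0,3): δ = 20.81°  ·
  (0,4): δ = 50.79°  ·
  (1,2): δ = 156.77°  ·
  (1,3): δ = 70.93°  ·
  (1,4): δ = 0.67°  ✓
  (2,3): δ = 94.16°  ·
  (2,4): δ = 22.56°  ·
  (3,4): δ = 108.40°  ·
antipodal pairs: 1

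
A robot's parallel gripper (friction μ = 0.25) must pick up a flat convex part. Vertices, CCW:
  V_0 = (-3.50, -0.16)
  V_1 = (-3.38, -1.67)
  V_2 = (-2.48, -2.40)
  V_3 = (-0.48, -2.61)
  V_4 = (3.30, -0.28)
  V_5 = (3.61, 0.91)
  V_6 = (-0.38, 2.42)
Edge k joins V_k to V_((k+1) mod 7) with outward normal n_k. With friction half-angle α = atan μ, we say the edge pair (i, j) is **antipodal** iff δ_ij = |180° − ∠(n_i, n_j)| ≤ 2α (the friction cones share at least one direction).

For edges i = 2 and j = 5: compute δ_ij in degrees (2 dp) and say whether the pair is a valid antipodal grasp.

α = atan 0.25 = 14.04°;  2α = 28.07°
edge 2: e_2 = (+2.00, -0.21);  n_2 = (-0.1044, -0.9945)
edge 5: e_5 = (-3.99, +1.51);  n_5 = (+0.3539, +0.9353)
∠(n_2, n_5) = 165.27°
δ = |180° − 165.27°| = 14.73°
14.73° ≤ 2α = 28.07°  →  valid

δ = 14.73°, valid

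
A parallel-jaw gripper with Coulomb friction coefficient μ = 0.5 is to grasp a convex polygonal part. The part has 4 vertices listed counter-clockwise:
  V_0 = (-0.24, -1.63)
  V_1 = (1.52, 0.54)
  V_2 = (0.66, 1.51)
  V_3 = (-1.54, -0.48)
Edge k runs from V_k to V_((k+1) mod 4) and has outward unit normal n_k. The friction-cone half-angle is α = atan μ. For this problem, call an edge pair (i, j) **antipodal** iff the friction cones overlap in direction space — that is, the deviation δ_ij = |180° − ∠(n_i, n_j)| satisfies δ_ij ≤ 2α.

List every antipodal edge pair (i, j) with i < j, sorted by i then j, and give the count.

α = atan 0.5 = 26.57°;  2α = 53.13°
n_0 = (+0.7767, -0.6299)
n_1 = (+0.7483, +0.6634)
n_2 = (-0.6708, +0.7416)
n_3 = (-0.6626, -0.7490)
  (0,1): δ = 99.40°  ·
  (0,2): δ = 8.83°  ✓
  (0,3): δ = 87.55°  ·
  (1,2): δ = 89.43°  ·
  (1,3): δ = 6.94°  ✓
  (2,3): δ = 83.63°  ·
antipodal pairs: 2

count = 2; pairs: (0,2), (1,3)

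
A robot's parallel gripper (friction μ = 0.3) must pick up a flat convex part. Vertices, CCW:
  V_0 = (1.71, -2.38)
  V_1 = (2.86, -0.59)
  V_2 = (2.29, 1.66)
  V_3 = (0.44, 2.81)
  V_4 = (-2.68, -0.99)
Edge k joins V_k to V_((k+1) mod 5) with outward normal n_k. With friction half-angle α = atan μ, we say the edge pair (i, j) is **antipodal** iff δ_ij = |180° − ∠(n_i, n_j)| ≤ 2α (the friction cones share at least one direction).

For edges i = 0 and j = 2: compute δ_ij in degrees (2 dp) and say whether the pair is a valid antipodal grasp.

α = atan 0.3 = 16.70°;  2α = 33.40°
edge 0: e_0 = (+1.15, +1.79);  n_0 = (+0.8413, -0.5405)
edge 2: e_2 = (-1.85, +1.15);  n_2 = (+0.5279, +0.8493)
∠(n_0, n_2) = 90.85°
δ = |180° − 90.85°| = 89.15°
89.15° > 2α = 33.40°  →  invalid

δ = 89.15°, invalid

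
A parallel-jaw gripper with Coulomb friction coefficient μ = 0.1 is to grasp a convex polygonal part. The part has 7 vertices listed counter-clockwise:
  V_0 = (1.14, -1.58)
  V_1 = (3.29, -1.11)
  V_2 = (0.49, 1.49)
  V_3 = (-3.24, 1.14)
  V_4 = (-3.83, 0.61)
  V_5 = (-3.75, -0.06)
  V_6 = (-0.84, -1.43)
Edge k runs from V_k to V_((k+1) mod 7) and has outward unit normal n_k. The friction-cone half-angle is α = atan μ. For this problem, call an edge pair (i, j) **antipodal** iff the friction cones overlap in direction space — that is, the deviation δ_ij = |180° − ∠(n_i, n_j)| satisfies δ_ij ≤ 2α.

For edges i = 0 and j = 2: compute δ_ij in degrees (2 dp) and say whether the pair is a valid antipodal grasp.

α = atan 0.1 = 5.71°;  2α = 11.42°
edge 0: e_0 = (+2.15, +0.47);  n_0 = (+0.2136, -0.9769)
edge 2: e_2 = (-3.73, -0.35);  n_2 = (-0.0934, +0.9956)
∠(n_0, n_2) = 173.03°
δ = |180° − 173.03°| = 6.97°
6.97° ≤ 2α = 11.42°  →  valid

δ = 6.97°, valid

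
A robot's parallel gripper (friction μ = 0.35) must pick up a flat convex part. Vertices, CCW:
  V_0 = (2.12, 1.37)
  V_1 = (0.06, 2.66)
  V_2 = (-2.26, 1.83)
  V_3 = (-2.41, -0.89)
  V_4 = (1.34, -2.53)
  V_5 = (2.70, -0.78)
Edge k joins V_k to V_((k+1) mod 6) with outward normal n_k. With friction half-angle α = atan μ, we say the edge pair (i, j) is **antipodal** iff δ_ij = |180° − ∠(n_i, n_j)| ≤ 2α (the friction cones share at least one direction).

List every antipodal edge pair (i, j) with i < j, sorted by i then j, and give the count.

α = atan 0.35 = 19.29°;  2α = 38.58°
n_0 = (+0.5307, +0.8475)
n_1 = (-0.3369, +0.9416)
n_2 = (-0.9985, +0.0551)
n_3 = (-0.4007, -0.9162)
n_4 = (+0.7896, -0.6136)
n_5 = (+0.9655, +0.2605)
  (0,1): δ = 128.26°  ·
  (0,2): δ = 61.10°  ·
  (0,3): δ = 8.43°  ✓
  (0,4): δ = 84.20°  ·
  (0,5): δ = 137.15°  ·
  (1,2): δ = 112.84°  ·
  (1,3): δ = 43.31°  ·
  (1,4): δ = 32.46°  ✓
  (1,5): δ = 85.41°  ·
  (2,3): δ = 110.46°  ·
  (2,4): δ = 34.70°  ✓
  (2,5): δ = 18.25°  ✓
  (3,4): δ = 104.23°  ·
  (3,5): δ = 51.28°  ·
  (4,5): δ = 127.05°  ·
antipodal pairs: 4

count = 4; pairs: (0,3), (1,4), (2,4), (2,5)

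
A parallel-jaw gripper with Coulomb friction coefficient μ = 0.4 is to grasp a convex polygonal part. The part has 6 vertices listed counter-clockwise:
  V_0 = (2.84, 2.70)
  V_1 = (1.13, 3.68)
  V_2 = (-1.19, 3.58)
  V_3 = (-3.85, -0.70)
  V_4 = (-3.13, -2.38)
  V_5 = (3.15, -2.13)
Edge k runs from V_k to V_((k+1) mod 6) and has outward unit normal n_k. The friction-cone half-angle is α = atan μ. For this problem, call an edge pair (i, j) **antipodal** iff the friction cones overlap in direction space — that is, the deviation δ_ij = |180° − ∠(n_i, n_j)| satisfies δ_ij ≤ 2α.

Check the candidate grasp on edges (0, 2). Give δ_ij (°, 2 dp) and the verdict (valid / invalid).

α = atan 0.4 = 21.80°;  2α = 43.60°
edge 0: e_0 = (-1.71, +0.98);  n_0 = (+0.4972, +0.8676)
edge 2: e_2 = (-2.66, -4.28);  n_2 = (-0.8493, +0.5279)
∠(n_0, n_2) = 87.96°
δ = |180° − 87.96°| = 92.04°
92.04° > 2α = 43.60°  →  invalid

δ = 92.04°, invalid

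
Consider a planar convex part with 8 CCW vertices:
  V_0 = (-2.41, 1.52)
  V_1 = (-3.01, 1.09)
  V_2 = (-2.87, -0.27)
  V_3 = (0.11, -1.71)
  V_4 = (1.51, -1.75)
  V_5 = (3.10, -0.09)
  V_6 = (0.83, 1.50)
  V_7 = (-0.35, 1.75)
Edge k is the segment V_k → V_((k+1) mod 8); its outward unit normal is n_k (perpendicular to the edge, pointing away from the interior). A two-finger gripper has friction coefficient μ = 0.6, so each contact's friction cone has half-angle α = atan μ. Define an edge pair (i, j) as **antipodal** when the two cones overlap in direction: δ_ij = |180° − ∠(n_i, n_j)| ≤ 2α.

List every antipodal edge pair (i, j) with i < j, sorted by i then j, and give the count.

count = 13; pairs: (0,2), (0,3), (0,4), (1,4), (1,5), (2,5), (2,6), (2,7), (3,5), (3,6), (3,7), (4,6), (4,7)

α = atan 0.6 = 30.96°;  2α = 61.93°
n_0 = (-0.5825, +0.8128)
n_1 = (-0.9947, -0.1024)
n_2 = (-0.4351, -0.9004)
n_3 = (-0.0286, -0.9996)
n_4 = (+0.7222, -0.6917)
n_5 = (+0.5737, +0.8191)
n_6 = (+0.2073, +0.9783)
n_7 = (-0.1110, +0.9938)
  (0,1): δ = 119.75°  ·
  (0,2): δ = 61.42°  ✓
  (0,3): δ = 37.26°  ✓
  (0,4): δ = 10.61°  ✓
  (0,5): δ = 109.36°  ·
  (0,6): δ = 132.41°  ·
  (0,7): δ = 150.74°  ·
  (1,2): δ = 121.67°  ·
  (1,3): δ = 97.51°  ·
  (1,4): δ = 49.64°  ✓
  (1,5): δ = 49.11°  ✓
  (1,6): δ = 72.16°  ·
  (1,7): δ = 90.49°  ·
  (2,3): δ = 155.85°  ·
  (2,4): δ = 107.98°  ·
  (2,5): δ = 9.22°  ✓
  (2,6): δ = 13.83°  ✓
  (2,7): δ = 32.16°  ✓
  (3,4): δ = 132.13°  ·
  (3,5): δ = 33.37°  ✓
  (3,6): δ = 10.33°  ✓
  (3,7): δ = 8.01°  ✓
  (4,5): δ = 81.24°  ·
  (4,6): δ = 58.20°  ✓
  (4,7): δ = 39.86°  ✓
  (5,6): δ = 156.95°  ·
  (5,7): δ = 138.62°  ·
  (6,7): δ = 161.67°  ·
antipodal pairs: 13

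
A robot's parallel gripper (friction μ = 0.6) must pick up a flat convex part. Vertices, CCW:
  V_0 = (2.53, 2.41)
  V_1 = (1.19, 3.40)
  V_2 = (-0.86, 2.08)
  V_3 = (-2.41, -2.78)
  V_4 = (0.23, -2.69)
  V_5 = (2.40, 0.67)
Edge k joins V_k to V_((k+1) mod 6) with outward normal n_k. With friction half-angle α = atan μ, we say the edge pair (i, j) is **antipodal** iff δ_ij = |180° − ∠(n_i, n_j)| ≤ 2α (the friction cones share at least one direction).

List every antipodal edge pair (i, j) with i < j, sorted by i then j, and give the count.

count = 6; pairs: (0,3), (1,3), (1,4), (1,5), (2,4), (2,5)

α = atan 0.6 = 30.96°;  2α = 61.93°
n_0 = (+0.5942, +0.8043)
n_1 = (-0.5414, +0.8408)
n_2 = (-0.9527, +0.3039)
n_3 = (+0.0341, -0.9994)
n_4 = (+0.8400, -0.5425)
n_5 = (+0.9972, -0.0745)
  (0,1): δ = 110.77°  ·
  (0,2): δ = 71.23°  ·
  (0,3): δ = 38.41°  ✓
  (0,4): δ = 93.60°  ·
  (0,5): δ = 122.18°  ·
  (1,2): δ = 140.47°  ·
  (1,3): δ = 30.83°  ✓
  (1,4): δ = 24.37°  ✓
  (1,5): δ = 52.95°  ✓
  (2,3): δ = 70.36°  ·
  (2,4): δ = 15.17°  ✓
  (2,5): δ = 13.42°  ✓
  (3,4): δ = 124.81°  ·
  (3,5): δ = 96.23°  ·
  (4,5): δ = 151.42°  ·
antipodal pairs: 6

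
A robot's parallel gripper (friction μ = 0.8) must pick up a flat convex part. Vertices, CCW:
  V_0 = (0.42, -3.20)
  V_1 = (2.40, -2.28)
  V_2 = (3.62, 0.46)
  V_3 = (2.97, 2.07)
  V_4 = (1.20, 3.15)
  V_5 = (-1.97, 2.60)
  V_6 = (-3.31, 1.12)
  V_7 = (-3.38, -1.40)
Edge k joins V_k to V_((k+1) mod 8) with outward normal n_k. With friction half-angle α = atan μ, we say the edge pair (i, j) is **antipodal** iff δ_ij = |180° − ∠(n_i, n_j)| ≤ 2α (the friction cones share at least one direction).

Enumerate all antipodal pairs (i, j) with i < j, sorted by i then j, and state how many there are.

count = 14; pairs: (0,3), (0,4), (0,5), (0,6), (1,4), (1,5), (1,6), (2,5), (2,6), (2,7), (3,6), (3,7), (4,7), (5,7)

α = atan 0.8 = 38.66°;  2α = 77.32°
n_0 = (+0.4214, -0.9069)
n_1 = (+0.9135, -0.4068)
n_2 = (+0.9273, +0.3744)
n_3 = (+0.5209, +0.8536)
n_4 = (-0.1709, +0.9853)
n_5 = (-0.7413, +0.6712)
n_6 = (-0.9996, +0.0278)
n_7 = (-0.4281, -0.9037)
  (0,1): δ = 138.92°  ·
  (0,2): δ = 92.94°  ·
  (0,3): δ = 56.31°  ✓
  (0,4): δ = 15.08°  ✓
  (0,5): δ = 22.92°  ✓
  (0,6): δ = 63.49°  ✓
  (0,7): δ = 129.73°  ·
  (1,2): δ = 134.01°  ·
  (1,3): δ = 97.39°  ·
  (1,4): δ = 56.16°  ✓
  (1,5): δ = 18.16°  ✓
  (1,6): δ = 22.41°  ✓
  (1,7): δ = 88.66°  ·
  (2,3): δ = 143.38°  ·
  (2,4): δ = 102.14°  ·
  (2,5): δ = 64.14°  ✓
  (2,6): δ = 23.58°  ✓
  (2,7): δ = 42.67°  ✓
  (3,4): δ = 138.77°  ·
  (3,5): δ = 100.77°  ·
  (3,6): δ = 60.20°  ✓
  (3,7): δ = 6.04°  ✓
  (4,5): δ = 142.00°  ·
  (4,6): δ = 101.43°  ·
  (4,7): δ = 35.19°  ✓
  (5,6): δ = 139.43°  ·
  (5,7): δ = 73.19°  ✓
  (6,7): δ = 113.76°  ·
antipodal pairs: 14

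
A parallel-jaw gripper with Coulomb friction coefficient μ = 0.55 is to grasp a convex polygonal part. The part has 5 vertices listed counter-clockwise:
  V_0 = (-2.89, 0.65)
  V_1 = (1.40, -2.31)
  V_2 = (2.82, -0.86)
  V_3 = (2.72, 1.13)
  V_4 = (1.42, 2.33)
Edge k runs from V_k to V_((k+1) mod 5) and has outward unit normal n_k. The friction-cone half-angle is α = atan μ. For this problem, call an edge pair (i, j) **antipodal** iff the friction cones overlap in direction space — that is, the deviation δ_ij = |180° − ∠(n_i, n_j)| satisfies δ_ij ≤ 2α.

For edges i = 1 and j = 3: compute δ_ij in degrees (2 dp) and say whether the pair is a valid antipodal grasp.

δ = 88.31°, invalid

α = atan 0.55 = 28.81°;  2α = 57.62°
edge 1: e_1 = (+1.42, +1.45);  n_1 = (+0.7145, -0.6997)
edge 3: e_3 = (-1.30, +1.20);  n_3 = (+0.6783, +0.7348)
∠(n_1, n_3) = 91.69°
δ = |180° − 91.69°| = 88.31°
88.31° > 2α = 57.62°  →  invalid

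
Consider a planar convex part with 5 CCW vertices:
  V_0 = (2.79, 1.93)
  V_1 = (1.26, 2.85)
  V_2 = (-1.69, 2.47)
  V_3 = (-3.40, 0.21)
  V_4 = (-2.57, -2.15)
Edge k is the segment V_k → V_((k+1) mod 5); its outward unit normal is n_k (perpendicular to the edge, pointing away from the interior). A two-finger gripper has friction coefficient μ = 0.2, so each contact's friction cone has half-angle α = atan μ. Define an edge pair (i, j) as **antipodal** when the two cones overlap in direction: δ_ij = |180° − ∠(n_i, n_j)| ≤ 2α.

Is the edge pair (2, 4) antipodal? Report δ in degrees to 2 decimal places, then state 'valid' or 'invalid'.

δ = 15.61°, valid

α = atan 0.2 = 11.31°;  2α = 22.62°
edge 2: e_2 = (-1.71, -2.26);  n_2 = (-0.7975, +0.6034)
edge 4: e_4 = (+5.36, +4.08);  n_4 = (+0.6057, -0.7957)
∠(n_2, n_4) = 164.39°
δ = |180° − 164.39°| = 15.61°
15.61° ≤ 2α = 22.62°  →  valid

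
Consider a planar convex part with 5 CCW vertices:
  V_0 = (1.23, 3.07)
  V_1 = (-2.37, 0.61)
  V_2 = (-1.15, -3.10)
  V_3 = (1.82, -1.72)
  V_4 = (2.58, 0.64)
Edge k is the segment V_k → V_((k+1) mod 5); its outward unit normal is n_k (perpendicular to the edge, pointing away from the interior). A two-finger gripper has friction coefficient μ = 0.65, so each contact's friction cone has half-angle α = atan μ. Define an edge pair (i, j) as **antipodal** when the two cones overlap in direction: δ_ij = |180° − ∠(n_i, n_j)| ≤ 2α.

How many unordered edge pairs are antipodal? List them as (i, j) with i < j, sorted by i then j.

α = atan 0.65 = 33.02°;  2α = 66.05°
n_0 = (-0.5642, +0.8256)
n_1 = (-0.9500, -0.3124)
n_2 = (+0.4214, -0.9069)
n_3 = (+0.9519, -0.3065)
n_4 = (+0.8742, +0.4856)
  (0,1): δ = 106.14°  ·
  (0,2): δ = 9.42°  ✓
  (0,3): δ = 37.80°  ✓
  (0,4): δ = 84.71°  ·
  (1,2): δ = 83.28°  ·
  (1,3): δ = 36.05°  ✓
  (1,4): δ = 10.85°  ✓
  (2,3): δ = 132.77°  ·
  (2,4): δ = 85.87°  ·
  (3,4): δ = 133.10°  ·
antipodal pairs: 4

count = 4; pairs: (0,2), (0,3), (1,3), (1,4)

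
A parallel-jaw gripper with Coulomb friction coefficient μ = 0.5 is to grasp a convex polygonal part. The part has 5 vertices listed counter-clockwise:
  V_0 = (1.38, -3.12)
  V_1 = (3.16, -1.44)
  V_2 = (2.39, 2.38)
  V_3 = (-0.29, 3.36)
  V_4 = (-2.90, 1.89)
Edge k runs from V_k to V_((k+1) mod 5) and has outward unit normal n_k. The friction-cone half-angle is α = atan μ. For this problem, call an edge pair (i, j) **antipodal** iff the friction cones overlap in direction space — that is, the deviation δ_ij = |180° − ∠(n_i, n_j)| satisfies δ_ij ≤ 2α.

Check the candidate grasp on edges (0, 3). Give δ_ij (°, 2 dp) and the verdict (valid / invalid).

δ = 13.96°, valid

α = atan 0.5 = 26.57°;  2α = 53.13°
edge 0: e_0 = (+1.78, +1.68);  n_0 = (+0.6864, -0.7272)
edge 3: e_3 = (-2.61, -1.47);  n_3 = (-0.4907, +0.8713)
∠(n_0, n_3) = 166.04°
δ = |180° − 166.04°| = 13.96°
13.96° ≤ 2α = 53.13°  →  valid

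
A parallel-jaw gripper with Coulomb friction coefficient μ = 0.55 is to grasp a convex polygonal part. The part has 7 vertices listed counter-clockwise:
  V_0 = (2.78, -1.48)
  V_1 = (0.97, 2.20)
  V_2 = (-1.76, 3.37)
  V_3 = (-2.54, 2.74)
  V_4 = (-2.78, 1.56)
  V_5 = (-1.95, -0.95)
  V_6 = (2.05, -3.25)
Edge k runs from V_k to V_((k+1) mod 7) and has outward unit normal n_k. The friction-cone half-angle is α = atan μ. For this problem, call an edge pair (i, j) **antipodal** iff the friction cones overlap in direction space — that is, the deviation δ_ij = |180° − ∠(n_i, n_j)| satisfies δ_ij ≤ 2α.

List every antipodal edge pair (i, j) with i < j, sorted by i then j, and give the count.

α = atan 0.55 = 28.81°;  2α = 57.62°
n_0 = (+0.8973, +0.4414)
n_1 = (+0.3939, +0.9191)
n_2 = (-0.6283, +0.7779)
n_3 = (-0.9799, +0.1993)
n_4 = (-0.9494, -0.3140)
n_5 = (-0.4985, -0.8669)
n_6 = (+0.9245, -0.3813)
  (0,1): δ = 139.39°  ·
  (0,2): δ = 77.26°  ·
  (0,3): δ = 37.69°  ✓
  (0,4): δ = 7.89°  ✓
  (0,5): δ = 33.91°  ✓
  (0,6): δ = 131.40°  ·
  (1,2): δ = 117.87°  ·
  (1,3): δ = 78.30°  ·
  (1,4): δ = 48.50°  ✓
  (1,5): δ = 6.70°  ✓
  (1,6): δ = 90.79°  ·
  (2,3): δ = 140.42°  ·
  (2,4): δ = 110.63°  ·
  (2,5): δ = 68.83°  ·
  (2,6): δ = 28.66°  ✓
  (3,4): δ = 150.21°  ·
  (3,5): δ = 108.40°  ·
  (3,6): δ = 10.92°  ✓
  (4,5): δ = 138.20°  ·
  (4,6): δ = 40.71°  ✓
  (5,6): δ = 82.51°  ·
antipodal pairs: 8

count = 8; pairs: (0,3), (0,4), (0,5), (1,4), (1,5), (2,6), (3,6), (4,6)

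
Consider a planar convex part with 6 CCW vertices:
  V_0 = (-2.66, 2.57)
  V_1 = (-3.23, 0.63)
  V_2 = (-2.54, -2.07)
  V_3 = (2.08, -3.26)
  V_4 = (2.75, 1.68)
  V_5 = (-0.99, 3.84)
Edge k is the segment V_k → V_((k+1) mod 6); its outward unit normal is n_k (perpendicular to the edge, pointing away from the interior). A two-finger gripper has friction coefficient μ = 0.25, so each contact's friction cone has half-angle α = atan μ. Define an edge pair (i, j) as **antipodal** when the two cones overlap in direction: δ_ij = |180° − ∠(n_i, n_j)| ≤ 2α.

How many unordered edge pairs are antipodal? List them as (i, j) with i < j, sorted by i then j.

count = 3; pairs: (0,3), (1,3), (2,4)

α = atan 0.25 = 14.04°;  2α = 28.07°
n_0 = (-0.9594, +0.2819)
n_1 = (-0.9689, -0.2476)
n_2 = (-0.2494, -0.9684)
n_3 = (+0.9909, -0.1344)
n_4 = (+0.5001, +0.8660)
n_5 = (-0.6053, +0.7960)
  (0,1): δ = 149.29°  ·
  (0,2): δ = 88.07°  ·
  (0,3): δ = 8.65°  ✓
  (0,4): δ = 76.37°  ·
  (0,5): δ = 143.63°  ·
  (1,2): δ = 118.78°  ·
  (1,3): δ = 22.06°  ✓
  (1,4): δ = 45.66°  ·
  (1,5): δ = 112.92°  ·
  (2,3): δ = 83.28°  ·
  (2,4): δ = 15.56°  ✓
  (2,5): δ = 51.70°  ·
  (3,4): δ = 112.28°  ·
  (3,5): δ = 45.02°  ·
  (4,5): δ = 112.74°  ·
antipodal pairs: 3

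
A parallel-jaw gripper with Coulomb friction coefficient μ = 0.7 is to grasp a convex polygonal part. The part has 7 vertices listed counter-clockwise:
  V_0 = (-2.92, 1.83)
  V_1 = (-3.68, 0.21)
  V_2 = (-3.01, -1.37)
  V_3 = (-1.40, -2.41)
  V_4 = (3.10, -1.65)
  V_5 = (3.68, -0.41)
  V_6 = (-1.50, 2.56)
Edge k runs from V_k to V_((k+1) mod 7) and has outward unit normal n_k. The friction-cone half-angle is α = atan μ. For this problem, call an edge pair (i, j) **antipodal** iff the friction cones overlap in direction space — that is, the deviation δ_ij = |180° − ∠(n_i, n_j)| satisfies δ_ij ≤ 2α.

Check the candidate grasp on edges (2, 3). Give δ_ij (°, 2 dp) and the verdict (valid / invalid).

α = atan 0.7 = 34.99°;  2α = 69.98°
edge 2: e_2 = (+1.61, -1.04);  n_2 = (-0.5426, -0.8400)
edge 3: e_3 = (+4.50, +0.76);  n_3 = (+0.1665, -0.9860)
∠(n_2, n_3) = 42.45°
δ = |180° − 42.45°| = 137.55°
137.55° > 2α = 69.98°  →  invalid

δ = 137.55°, invalid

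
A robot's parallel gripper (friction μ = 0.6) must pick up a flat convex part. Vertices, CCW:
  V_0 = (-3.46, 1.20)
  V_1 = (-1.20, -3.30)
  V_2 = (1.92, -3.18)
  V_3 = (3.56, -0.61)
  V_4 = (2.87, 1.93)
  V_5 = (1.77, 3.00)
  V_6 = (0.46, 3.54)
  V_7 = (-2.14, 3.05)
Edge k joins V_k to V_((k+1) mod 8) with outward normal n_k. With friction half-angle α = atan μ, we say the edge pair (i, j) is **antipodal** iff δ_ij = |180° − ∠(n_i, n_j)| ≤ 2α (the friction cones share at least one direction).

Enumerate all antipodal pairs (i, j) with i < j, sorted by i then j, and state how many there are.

count = 11; pairs: (0,2), (0,3), (0,4), (0,5), (1,4), (1,5), (1,6), (1,7), (2,6), (2,7), (3,7)

α = atan 0.6 = 30.96°;  2α = 61.93°
n_0 = (-0.8936, -0.4488)
n_1 = (+0.0384, -0.9993)
n_2 = (+0.8430, -0.5379)
n_3 = (+0.9650, +0.2622)
n_4 = (+0.6973, +0.7168)
n_5 = (+0.3811, +0.9245)
n_6 = (-0.1852, +0.9827)
n_7 = (-0.8140, +0.5808)
  (0,1): δ = 114.46°  ·
  (0,2): δ = 59.21°  ✓
  (0,3): δ = 11.47°  ✓
  (0,4): δ = 19.13°  ✓
  (0,5): δ = 40.93°  ✓
  (0,6): δ = 74.01°  ·
  (0,7): δ = 117.82°  ·
  (1,2): δ = 124.75°  ·
  (1,3): δ = 77.00°  ·
  (1,4): δ = 46.41°  ✓
  (1,5): δ = 24.60°  ✓
  (1,6): δ = 8.47°  ✓
  (1,7): δ = 52.29°  ✓
  (2,3): δ = 132.26°  ·
  (2,4): δ = 101.66°  ·
  (2,5): δ = 79.86°  ·
  (2,6): δ = 46.78°  ✓
  (2,7): δ = 2.97°  ✓
  (3,4): δ = 149.41°  ·
  (3,5): δ = 127.60°  ·
  (3,6): δ = 94.52°  ·
  (3,7): δ = 50.71°  ✓
  (4,5): δ = 158.19°  ·
  (4,6): δ = 125.12°  ·
  (4,7): δ = 81.30°  ·
  (5,6): δ = 146.93°  ·
  (5,7): δ = 103.11°  ·
  (6,7): δ = 136.18°  ·
antipodal pairs: 11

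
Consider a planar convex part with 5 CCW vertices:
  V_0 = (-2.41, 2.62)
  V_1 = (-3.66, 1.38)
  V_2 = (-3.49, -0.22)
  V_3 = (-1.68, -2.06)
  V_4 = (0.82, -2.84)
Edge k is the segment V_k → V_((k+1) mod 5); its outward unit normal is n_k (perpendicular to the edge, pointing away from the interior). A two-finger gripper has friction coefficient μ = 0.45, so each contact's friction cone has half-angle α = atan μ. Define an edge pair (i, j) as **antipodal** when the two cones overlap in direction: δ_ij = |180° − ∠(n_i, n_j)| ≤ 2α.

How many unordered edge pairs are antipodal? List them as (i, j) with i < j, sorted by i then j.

α = atan 0.45 = 24.23°;  2α = 48.46°
n_0 = (-0.7043, +0.7099)
n_1 = (-0.9944, -0.1057)
n_2 = (-0.7129, -0.7013)
n_3 = (-0.2978, -0.9546)
n_4 = (+0.8607, +0.5092)
  (0,1): δ = 128.70°  ·
  (0,2): δ = 90.24°  ·
  (0,3): δ = 62.10°  ·
  (0,4): δ = 75.84°  ·
  (1,2): δ = 141.54°  ·
  (1,3): δ = 113.39°  ·
  (1,4): δ = 24.54°  ✓
  (2,3): δ = 151.86°  ·
  (2,4): δ = 13.92°  ✓
  (3,4): δ = 42.06°  ✓
antipodal pairs: 3

count = 3; pairs: (1,4), (2,4), (3,4)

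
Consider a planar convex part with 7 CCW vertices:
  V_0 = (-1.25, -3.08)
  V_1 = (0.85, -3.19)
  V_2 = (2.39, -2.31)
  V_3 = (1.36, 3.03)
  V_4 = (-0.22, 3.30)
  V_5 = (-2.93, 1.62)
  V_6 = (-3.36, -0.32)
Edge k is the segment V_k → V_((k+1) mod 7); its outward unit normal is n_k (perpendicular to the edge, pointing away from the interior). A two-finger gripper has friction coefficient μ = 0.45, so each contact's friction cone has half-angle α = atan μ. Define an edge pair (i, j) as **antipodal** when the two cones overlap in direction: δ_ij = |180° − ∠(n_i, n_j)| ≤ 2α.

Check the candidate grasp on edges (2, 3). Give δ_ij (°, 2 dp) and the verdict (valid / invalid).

δ = 110.61°, invalid

α = atan 0.45 = 24.23°;  2α = 48.46°
edge 2: e_2 = (-1.03, +5.34);  n_2 = (+0.9819, +0.1894)
edge 3: e_3 = (-1.58, +0.27);  n_3 = (+0.1684, +0.9857)
∠(n_2, n_3) = 69.39°
δ = |180° − 69.39°| = 110.61°
110.61° > 2α = 48.46°  →  invalid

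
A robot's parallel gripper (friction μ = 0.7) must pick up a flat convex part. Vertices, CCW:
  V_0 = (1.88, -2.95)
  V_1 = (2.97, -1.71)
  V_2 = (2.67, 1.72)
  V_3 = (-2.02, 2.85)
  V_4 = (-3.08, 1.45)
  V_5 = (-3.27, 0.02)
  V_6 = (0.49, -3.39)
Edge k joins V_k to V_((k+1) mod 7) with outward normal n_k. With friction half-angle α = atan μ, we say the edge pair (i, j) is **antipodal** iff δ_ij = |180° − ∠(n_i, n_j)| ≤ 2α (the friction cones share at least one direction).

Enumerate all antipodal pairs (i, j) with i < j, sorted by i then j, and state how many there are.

count = 10; pairs: (0,2), (0,3), (0,4), (1,3), (1,4), (1,5), (2,5), (2,6), (3,6), (4,6)

α = atan 0.7 = 34.99°;  2α = 69.98°
n_0 = (+0.7511, -0.6602)
n_1 = (+0.9962, +0.0871)
n_2 = (+0.2342, +0.9722)
n_3 = (-0.7973, +0.6036)
n_4 = (-0.9913, +0.1317)
n_5 = (-0.6718, -0.7407)
n_6 = (+0.3018, -0.9534)
  (0,1): δ = 133.68°  ·
  (0,2): δ = 62.23°  ✓
  (0,3): δ = 4.19°  ✓
  (0,4): δ = 33.75°  ✓
  (0,5): δ = 89.11°  ·
  (0,6): δ = 148.88°  ·
  (1,2): δ = 108.55°  ·
  (1,3): δ = 42.13°  ✓
  (1,4): δ = 12.57°  ✓
  (1,5): δ = 42.80°  ✓
  (1,6): δ = 102.57°  ·
  (2,3): δ = 113.58°  ·
  (2,4): δ = 84.02°  ·
  (2,5): δ = 28.66°  ✓
  (2,6): δ = 31.11°  ✓
  (3,4): δ = 150.44°  ·
  (3,5): δ = 95.07°  ·
  (3,6): δ = 35.30°  ✓
  (4,5): δ = 124.64°  ·
  (4,6): δ = 64.87°  ✓
  (5,6): δ = 120.23°  ·
antipodal pairs: 10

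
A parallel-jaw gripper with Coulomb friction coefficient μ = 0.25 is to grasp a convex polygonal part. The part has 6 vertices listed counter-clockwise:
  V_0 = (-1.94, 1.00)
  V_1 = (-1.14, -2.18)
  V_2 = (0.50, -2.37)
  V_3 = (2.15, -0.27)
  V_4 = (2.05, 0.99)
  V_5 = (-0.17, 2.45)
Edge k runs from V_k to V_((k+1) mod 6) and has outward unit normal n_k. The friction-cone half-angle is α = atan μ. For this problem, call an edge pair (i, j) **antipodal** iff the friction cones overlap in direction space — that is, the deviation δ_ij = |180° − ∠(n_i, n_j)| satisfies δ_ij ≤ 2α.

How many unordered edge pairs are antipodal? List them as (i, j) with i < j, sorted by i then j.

α = atan 0.25 = 14.04°;  2α = 28.07°
n_0 = (-0.9698, -0.2440)
n_1 = (-0.1151, -0.9934)
n_2 = (+0.7863, -0.6178)
n_3 = (+0.9969, +0.0791)
n_4 = (+0.5495, +0.8355)
n_5 = (-0.6337, +0.7736)
  (0,1): δ = 110.73°  ·
  (0,2): δ = 52.28°  ·
  (0,3): δ = 9.58°  ✓
  (0,4): δ = 42.55°  ·
  (0,5): δ = 115.20°  ·
  (1,2): δ = 121.55°  ·
  (1,3): δ = 78.85°  ·
  (1,4): δ = 26.72°  ✓
  (1,5): δ = 45.93°  ·
  (2,3): δ = 137.31°  ·
  (2,4): δ = 85.17°  ·
  (2,5): δ = 12.52°  ✓
  (3,4): δ = 127.87°  ·
  (3,5): δ = 55.21°  ·
  (4,5): δ = 107.34°  ·
antipodal pairs: 3

count = 3; pairs: (0,3), (1,4), (2,5)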